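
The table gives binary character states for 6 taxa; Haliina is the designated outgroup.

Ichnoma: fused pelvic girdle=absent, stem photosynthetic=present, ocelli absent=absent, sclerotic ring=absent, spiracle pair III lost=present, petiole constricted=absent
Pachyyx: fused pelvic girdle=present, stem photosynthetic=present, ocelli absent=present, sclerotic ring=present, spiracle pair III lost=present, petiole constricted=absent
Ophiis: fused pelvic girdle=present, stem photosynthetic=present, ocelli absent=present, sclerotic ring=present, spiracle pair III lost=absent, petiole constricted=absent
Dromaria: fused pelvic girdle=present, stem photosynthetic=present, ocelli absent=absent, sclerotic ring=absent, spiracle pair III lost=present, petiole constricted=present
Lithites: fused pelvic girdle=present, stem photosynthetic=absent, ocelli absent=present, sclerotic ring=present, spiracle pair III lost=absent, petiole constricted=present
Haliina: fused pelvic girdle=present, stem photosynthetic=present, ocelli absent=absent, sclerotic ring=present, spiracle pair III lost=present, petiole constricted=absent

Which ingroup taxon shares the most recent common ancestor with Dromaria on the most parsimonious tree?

Ichnoma

Character polarity is set by the outgroup: the derived state is whichever differs from the outgroup's state, so for fused pelvic girdle, stem photosynthetic, sclerotic ring, spiracle pair III lost the derived state is 'absent', and for the remaining characters it is 'present'.
fused pelvic girdle: derived state 'absent' in Ichnoma only — an autapomorphy, so it tells us nothing about relationships among taxa.
stem photosynthetic: derived state 'absent' in Lithites only — an autapomorphy, so it tells us nothing about relationships among taxa.
ocelli absent: derived state 'present' in Lithites, Ophiis, and Pachyyx only — synapomorphy for {Lithites, Ophiis, Pachyyx}.
sclerotic ring: derived state 'absent' in Dromaria and Ichnoma only — synapomorphy for {Dromaria, Ichnoma}.
spiracle pair III lost: derived state 'absent' in Lithites and Ophiis only — synapomorphy for {Lithites, Ophiis}.
petiole constricted groups Dromaria and Lithites, which is incompatible with the clades supported by the remaining characters; treating it as convergent (homoplasy) costs fewer steps than any alternative tree.
Most parsimonious ingroup topology: (((Lithites,Ophiis),Pachyyx),(Ichnoma,Dromaria)).
Dromaria and Ichnoma form a cherry on this tree, so they are sister taxa.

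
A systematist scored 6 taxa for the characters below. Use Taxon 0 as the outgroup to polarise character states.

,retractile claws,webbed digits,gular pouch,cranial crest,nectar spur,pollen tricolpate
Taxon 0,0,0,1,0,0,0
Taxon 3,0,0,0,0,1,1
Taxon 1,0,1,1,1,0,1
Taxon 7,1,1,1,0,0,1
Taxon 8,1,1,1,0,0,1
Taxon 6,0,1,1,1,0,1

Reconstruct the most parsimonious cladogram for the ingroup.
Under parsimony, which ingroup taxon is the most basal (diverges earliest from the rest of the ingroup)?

Character polarity is set by the outgroup: the derived state is whichever differs from the outgroup's state, so for gular pouch the derived state is '0', and for the remaining characters it is '1'.
retractile claws (derived state '1') is shared by Taxon 7 and Taxon 8 — a synapomorphy uniting that clade.
webbed digits: derived state '1' in Taxon 1, Taxon 6, Taxon 7, and Taxon 8 only — synapomorphy for {Taxon 1, Taxon 6, Taxon 7, Taxon 8}.
gular pouch (derived state '0') is unique to Taxon 3 (autapomorphy; uninformative for grouping).
cranial crest: derived state '1' in Taxon 1 and Taxon 6 only — synapomorphy for {Taxon 1, Taxon 6}.
nectar spur (derived state '1') is unique to Taxon 3 (autapomorphy; uninformative for grouping).
All ingroup taxa share the derived state '1' for pollen tricolpate; it defines the ingroup but does not resolve relationships within it.
Most parsimonious ingroup topology: (Taxon 3,((Taxon 1,Taxon 6),(Taxon 7,Taxon 8))).
Taxon 3 is sister to the clade containing all other ingroup taxa, so it is the earliest-diverging (most basal) ingroup lineage.

Taxon 3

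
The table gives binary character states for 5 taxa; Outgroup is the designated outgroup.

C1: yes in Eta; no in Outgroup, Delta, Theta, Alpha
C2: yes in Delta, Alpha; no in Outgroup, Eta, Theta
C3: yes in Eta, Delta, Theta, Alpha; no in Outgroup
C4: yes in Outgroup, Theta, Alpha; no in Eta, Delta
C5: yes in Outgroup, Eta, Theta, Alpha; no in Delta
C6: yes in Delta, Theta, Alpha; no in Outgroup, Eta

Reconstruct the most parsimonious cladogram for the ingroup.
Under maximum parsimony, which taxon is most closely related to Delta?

Character polarity is set by the outgroup: the derived state is whichever differs from the outgroup's state, so for C4, C5 the derived state is 'no', and for the remaining characters it is 'yes'.
C1: derived state 'yes' in Eta only — an autapomorphy, so it tells us nothing about relationships among taxa.
C2 (derived state 'yes') is shared by Alpha and Delta — a synapomorphy uniting that clade.
C3 (derived state 'yes') is shared by all ingroup taxa — unites the whole ingroup.
C4 (state 'no') occurs in Delta and Eta but conflicts with the nesting implied by the other characters — most parsimoniously interpreted as homoplasy.
C5 (derived state 'no') is unique to Delta (autapomorphy; uninformative for grouping).
C6: derived state 'yes' in Alpha, Delta, and Theta only — synapomorphy for {Alpha, Delta, Theta}.
Most parsimonious ingroup topology: (Eta,((Delta,Alpha),Theta)).
Delta and Alpha form a cherry on this tree, so they are sister taxa.

Alpha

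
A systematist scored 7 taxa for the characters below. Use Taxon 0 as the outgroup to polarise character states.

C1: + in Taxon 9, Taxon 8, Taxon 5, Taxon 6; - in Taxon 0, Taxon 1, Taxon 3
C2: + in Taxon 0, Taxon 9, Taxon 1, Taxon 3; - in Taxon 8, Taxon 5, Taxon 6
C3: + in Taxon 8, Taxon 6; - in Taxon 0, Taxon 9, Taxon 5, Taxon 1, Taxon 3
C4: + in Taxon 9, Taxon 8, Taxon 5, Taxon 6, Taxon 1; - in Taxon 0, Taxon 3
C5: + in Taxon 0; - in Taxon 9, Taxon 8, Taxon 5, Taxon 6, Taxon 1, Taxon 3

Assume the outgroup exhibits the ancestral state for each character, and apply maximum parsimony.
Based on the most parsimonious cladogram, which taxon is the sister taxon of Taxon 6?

Character polarity is set by the outgroup: the derived state is whichever differs from the outgroup's state, so for C2, C5 the derived state is '-', and for the remaining characters it is '+'.
C1 (derived state '+') is shared by Taxon 5, Taxon 6, Taxon 8, and Taxon 9 — a synapomorphy uniting that clade.
C2 (derived state '-') is shared by Taxon 5, Taxon 6, and Taxon 8 — a synapomorphy uniting that clade.
Only Taxon 6 and Taxon 8 show the derived state '+' for C3, supporting them as a clade.
C4: derived state '+' in Taxon 1, Taxon 5, Taxon 6, Taxon 8, and Taxon 9 only — synapomorphy for {Taxon 1, Taxon 5, Taxon 6, Taxon 8, Taxon 9}.
All ingroup taxa share the derived state '-' for C5; it defines the ingroup but does not resolve relationships within it.
Most parsimonious ingroup topology: (((Taxon 9,((Taxon 8,Taxon 6),Taxon 5)),Taxon 1),Taxon 3).
Taxon 6 and Taxon 8 form a cherry on this tree, so they are sister taxa.

Taxon 8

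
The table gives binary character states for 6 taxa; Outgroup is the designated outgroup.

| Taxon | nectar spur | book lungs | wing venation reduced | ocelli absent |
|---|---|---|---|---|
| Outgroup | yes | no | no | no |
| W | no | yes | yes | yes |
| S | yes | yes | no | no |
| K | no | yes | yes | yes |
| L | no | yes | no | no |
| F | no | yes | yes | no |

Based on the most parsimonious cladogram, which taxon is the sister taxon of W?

K

Character polarity is set by the outgroup: the derived state is whichever differs from the outgroup's state, so for nectar spur the derived state is 'no', and for the remaining characters it is 'yes'.
nectar spur: derived state 'no' in F, K, L, and W only — synapomorphy for {F, K, L, W}.
book lungs (derived state 'yes') is shared by all ingroup taxa — unites the whole ingroup.
wing venation reduced (derived state 'yes') is shared by F, K, and W — a synapomorphy uniting that clade.
ocelli absent: derived state 'yes' in K and W only — synapomorphy for {K, W}.
Most parsimonious ingroup topology: ((((W,K),F),L),S).
W and K form a cherry on this tree, so they are sister taxa.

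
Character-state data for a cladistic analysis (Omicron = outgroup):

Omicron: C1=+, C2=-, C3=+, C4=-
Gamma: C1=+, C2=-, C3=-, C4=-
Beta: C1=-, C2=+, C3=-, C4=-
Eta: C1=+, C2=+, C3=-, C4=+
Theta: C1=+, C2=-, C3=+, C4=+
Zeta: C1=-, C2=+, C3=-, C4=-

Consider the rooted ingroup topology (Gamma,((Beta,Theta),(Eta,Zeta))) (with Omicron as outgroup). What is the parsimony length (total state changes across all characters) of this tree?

Map each character onto (Gamma,((Beta,Theta),(Eta,Zeta))) (rooted by Omicron) and count the minimum state changes it requires (Fitch parsimony):
C1: 2; C2: 2; C3: 2; C4: 2.
Total tree length = 8.

8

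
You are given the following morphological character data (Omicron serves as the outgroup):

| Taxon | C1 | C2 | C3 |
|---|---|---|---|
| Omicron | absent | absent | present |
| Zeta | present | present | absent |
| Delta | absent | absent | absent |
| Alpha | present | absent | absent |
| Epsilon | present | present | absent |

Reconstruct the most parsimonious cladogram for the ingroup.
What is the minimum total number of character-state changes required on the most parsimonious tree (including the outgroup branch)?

Character polarity is set by the outgroup: the derived state is whichever differs from the outgroup's state, so for C3 the derived state is 'absent', and for the remaining characters it is 'present'.
C1 (derived state 'present') is shared by Alpha, Epsilon, and Zeta — a synapomorphy uniting that clade.
C2: derived state 'present' in Epsilon and Zeta only — synapomorphy for {Epsilon, Zeta}.
C3 (derived state 'absent') is shared by all ingroup taxa — unites the whole ingroup.
Most parsimonious ingroup topology: (((Epsilon,Zeta),Alpha),Delta).
Changes per character on this tree: C1: 1; C2: 1; C3: 1.
Total = 3.

3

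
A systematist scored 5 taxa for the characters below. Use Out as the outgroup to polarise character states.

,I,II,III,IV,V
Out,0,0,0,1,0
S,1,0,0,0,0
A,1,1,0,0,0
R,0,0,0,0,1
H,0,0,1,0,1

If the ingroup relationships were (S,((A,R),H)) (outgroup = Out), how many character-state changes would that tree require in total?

Map each character onto (S,((A,R),H)) (rooted by Out) and count the minimum state changes it requires (Fitch parsimony):
I: 2; II: 1; III: 1; IV: 1; V: 2.
Total tree length = 7.

7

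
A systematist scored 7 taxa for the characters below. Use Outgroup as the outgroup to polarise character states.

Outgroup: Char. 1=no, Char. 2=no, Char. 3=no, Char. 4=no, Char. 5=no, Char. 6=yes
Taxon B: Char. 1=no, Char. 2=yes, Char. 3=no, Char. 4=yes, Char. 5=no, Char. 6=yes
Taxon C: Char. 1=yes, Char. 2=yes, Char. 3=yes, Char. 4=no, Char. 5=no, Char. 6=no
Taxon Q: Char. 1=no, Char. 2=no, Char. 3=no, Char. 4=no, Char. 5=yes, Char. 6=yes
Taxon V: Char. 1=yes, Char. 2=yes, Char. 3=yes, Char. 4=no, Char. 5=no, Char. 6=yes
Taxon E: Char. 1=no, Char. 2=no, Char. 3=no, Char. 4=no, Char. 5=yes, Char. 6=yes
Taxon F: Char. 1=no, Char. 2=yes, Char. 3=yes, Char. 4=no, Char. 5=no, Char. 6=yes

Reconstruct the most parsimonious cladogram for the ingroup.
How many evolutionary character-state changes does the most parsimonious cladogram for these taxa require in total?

Character polarity is set by the outgroup: the derived state is whichever differs from the outgroup's state, so for Char. 6 the derived state is 'no', and for the remaining characters it is 'yes'.
Only Taxon C and Taxon V show the derived state 'yes' for Char. 1, supporting them as a clade.
Char. 2: derived state 'yes' in Taxon B, Taxon C, Taxon F, and Taxon V only — synapomorphy for {Taxon B, Taxon C, Taxon F, Taxon V}.
Char. 3: derived state 'yes' in Taxon C, Taxon F, and Taxon V only — synapomorphy for {Taxon C, Taxon F, Taxon V}.
Char. 4 (derived state 'yes') is unique to Taxon B (autapomorphy; uninformative for grouping).
Only Taxon E and Taxon Q show the derived state 'yes' for Char. 5, supporting them as a clade.
Char. 6: derived state 'no' in Taxon C only — an autapomorphy, so it tells us nothing about relationships among taxa.
Most parsimonious ingroup topology: ((Taxon B,((Taxon C,Taxon V),Taxon F)),(Taxon Q,Taxon E)).
Changes per character on this tree: Char. 1: 1; Char. 2: 1; Char. 3: 1; Char. 4: 1; Char. 5: 1; Char. 6: 1.
Total = 6.

6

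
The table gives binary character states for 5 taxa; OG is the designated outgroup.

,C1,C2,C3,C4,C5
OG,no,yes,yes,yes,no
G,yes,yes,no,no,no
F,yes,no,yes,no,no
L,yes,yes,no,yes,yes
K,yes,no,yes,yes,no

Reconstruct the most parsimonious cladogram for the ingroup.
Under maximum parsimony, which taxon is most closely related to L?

G

Character polarity is set by the outgroup: the derived state is whichever differs from the outgroup's state, so for C2, C3, C4 the derived state is 'no', and for the remaining characters it is 'yes'.
C1 (derived state 'yes') is shared by all ingroup taxa — unites the whole ingroup.
C2 (derived state 'no') is shared by F and K — a synapomorphy uniting that clade.
Only G and L show the derived state 'no' for C3, supporting them as a clade.
C4 groups F and G, which is incompatible with the clades supported by the remaining characters; treating it as convergent (homoplasy) costs fewer steps than any alternative tree.
C5 (derived state 'yes') is unique to L (autapomorphy; uninformative for grouping).
Most parsimonious ingroup topology: ((G,L),(F,K)).
L and G form a cherry on this tree, so they are sister taxa.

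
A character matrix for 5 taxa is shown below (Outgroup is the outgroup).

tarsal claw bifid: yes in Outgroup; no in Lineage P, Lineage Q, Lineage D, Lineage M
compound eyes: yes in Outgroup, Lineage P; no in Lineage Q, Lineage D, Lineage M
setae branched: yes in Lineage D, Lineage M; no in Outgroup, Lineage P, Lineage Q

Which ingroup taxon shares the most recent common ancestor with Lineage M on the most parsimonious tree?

Lineage D

Character polarity is set by the outgroup: the derived state is whichever differs from the outgroup's state, so for tarsal claw bifid, compound eyes the derived state is 'no', and for the remaining characters it is 'yes'.
tarsal claw bifid (derived state 'no') is shared by all ingroup taxa — unites the whole ingroup.
compound eyes: derived state 'no' in Lineage D, Lineage M, and Lineage Q only — synapomorphy for {Lineage D, Lineage M, Lineage Q}.
Only Lineage D and Lineage M show the derived state 'yes' for setae branched, supporting them as a clade.
Most parsimonious ingroup topology: (Lineage P,(Lineage Q,(Lineage D,Lineage M))).
Lineage M and Lineage D form a cherry on this tree, so they are sister taxa.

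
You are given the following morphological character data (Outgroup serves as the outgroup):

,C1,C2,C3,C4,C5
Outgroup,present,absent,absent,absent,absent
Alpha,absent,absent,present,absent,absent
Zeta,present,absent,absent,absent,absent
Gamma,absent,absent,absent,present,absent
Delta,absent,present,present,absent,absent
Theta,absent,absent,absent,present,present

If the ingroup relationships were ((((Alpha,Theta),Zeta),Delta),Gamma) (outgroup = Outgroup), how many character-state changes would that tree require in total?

Map each character onto ((((Alpha,Theta),Zeta),Delta),Gamma) (rooted by Outgroup) and count the minimum state changes it requires (Fitch parsimony):
C1: 2; C2: 1; C3: 2; C4: 2; C5: 1.
Total tree length = 8.

8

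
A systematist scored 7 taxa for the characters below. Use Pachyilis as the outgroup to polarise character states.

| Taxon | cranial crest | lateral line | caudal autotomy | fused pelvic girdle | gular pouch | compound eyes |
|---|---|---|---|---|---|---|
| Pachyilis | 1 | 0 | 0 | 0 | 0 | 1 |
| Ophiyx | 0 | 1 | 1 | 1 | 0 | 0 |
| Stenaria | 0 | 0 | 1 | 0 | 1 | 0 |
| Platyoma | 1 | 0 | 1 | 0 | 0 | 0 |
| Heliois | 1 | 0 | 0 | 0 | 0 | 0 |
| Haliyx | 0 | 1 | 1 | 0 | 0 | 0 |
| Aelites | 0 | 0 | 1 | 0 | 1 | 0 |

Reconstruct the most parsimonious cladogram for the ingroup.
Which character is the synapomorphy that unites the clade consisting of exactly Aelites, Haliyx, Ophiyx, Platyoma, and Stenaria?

Character polarity is set by the outgroup: the derived state is whichever differs from the outgroup's state, so for cranial crest, compound eyes the derived state is '0', and for the remaining characters it is '1'.
Only Aelites, Haliyx, Ophiyx, and Stenaria show the derived state '0' for cranial crest, supporting them as a clade.
Only Haliyx and Ophiyx show the derived state '1' for lateral line, supporting them as a clade.
caudal autotomy: derived state '1' in Aelites, Haliyx, Ophiyx, Platyoma, and Stenaria only — synapomorphy for {Aelites, Haliyx, Ophiyx, Platyoma, Stenaria}.
fused pelvic girdle: derived state '1' in Ophiyx only — an autapomorphy, so it tells us nothing about relationships among taxa.
gular pouch: derived state '1' in Aelites and Stenaria only — synapomorphy for {Aelites, Stenaria}.
compound eyes (derived state '0') is shared by all ingroup taxa — unites the whole ingroup.
Most parsimonious ingroup topology: ((((Ophiyx,Haliyx),(Stenaria,Aelites)),Platyoma),Heliois).
The clade {Aelites, Haliyx, Ophiyx, Platyoma, Stenaria} is supported by caudal autotomy: its derived state '1' occurs in exactly those taxa and in no other taxon (including the outgroup).

caudal autotomy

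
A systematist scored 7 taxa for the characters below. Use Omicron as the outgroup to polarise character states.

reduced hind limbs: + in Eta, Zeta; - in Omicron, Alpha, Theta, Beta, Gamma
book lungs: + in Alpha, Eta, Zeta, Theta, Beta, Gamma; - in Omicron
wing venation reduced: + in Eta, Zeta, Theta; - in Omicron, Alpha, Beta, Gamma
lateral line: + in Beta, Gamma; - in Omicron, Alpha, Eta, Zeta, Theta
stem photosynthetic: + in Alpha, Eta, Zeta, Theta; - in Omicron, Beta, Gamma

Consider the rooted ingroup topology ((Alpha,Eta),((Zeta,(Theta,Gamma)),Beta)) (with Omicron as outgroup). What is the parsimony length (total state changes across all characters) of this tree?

11

Map each character onto ((Alpha,Eta),((Zeta,(Theta,Gamma)),Beta)) (rooted by Omicron) and count the minimum state changes it requires (Fitch parsimony):
reduced hind limbs: 2; book lungs: 1; wing venation reduced: 3; lateral line: 2; stem photosynthetic: 3.
Total tree length = 11.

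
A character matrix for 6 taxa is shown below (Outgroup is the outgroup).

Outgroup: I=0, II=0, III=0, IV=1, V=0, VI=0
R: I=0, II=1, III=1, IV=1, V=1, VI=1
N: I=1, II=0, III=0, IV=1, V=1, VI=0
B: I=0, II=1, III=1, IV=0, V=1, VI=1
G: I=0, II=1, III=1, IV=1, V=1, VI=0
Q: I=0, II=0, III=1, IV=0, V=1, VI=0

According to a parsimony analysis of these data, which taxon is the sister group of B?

Character polarity is set by the outgroup: the derived state is whichever differs from the outgroup's state, so for IV the derived state is '0', and for the remaining characters it is '1'.
I (derived state '1') is unique to N (autapomorphy; uninformative for grouping).
Only B, G, and R show the derived state '1' for II, supporting them as a clade.
III: derived state '1' in B, G, Q, and R only — synapomorphy for {B, G, Q, R}.
IV groups B and Q, which is incompatible with the clades supported by the remaining characters; treating it as convergent (homoplasy) costs fewer steps than any alternative tree.
V (derived state '1') is shared by all ingroup taxa — unites the whole ingroup.
VI: derived state '1' in B and R only — synapomorphy for {B, R}.
Most parsimonious ingroup topology: ((((R,B),G),Q),N).
B and R form a cherry on this tree, so they are sister taxa.

R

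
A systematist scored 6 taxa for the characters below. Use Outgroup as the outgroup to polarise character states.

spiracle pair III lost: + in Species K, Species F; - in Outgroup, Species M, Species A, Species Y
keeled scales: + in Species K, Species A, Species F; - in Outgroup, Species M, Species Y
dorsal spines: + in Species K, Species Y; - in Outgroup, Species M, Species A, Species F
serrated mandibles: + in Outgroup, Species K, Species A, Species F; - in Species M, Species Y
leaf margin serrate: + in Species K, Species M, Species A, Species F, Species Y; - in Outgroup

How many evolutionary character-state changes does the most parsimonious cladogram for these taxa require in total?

Character polarity is set by the outgroup: the derived state is whichever differs from the outgroup's state, so for serrated mandibles the derived state is '-', and for the remaining characters it is '+'.
spiracle pair III lost (derived state '+') is shared by Species F and Species K — a synapomorphy uniting that clade.
keeled scales: derived state '+' in Species A, Species F, and Species K only — synapomorphy for {Species A, Species F, Species K}.
dorsal spines groups Species K and Species Y, which is incompatible with the clades supported by the remaining characters; treating it as convergent (homoplasy) costs fewer steps than any alternative tree.
serrated mandibles (derived state '-') is shared by Species M and Species Y — a synapomorphy uniting that clade.
All ingroup taxa share the derived state '+' for leaf margin serrate; it defines the ingroup but does not resolve relationships within it.
Most parsimonious ingroup topology: (((Species K,Species F),Species A),(Species M,Species Y)).
Changes per character on this tree: spiracle pair III lost: 1; keeled scales: 1; dorsal spines: 2; serrated mandibles: 1; leaf margin serrate: 1.
Total = 6.

6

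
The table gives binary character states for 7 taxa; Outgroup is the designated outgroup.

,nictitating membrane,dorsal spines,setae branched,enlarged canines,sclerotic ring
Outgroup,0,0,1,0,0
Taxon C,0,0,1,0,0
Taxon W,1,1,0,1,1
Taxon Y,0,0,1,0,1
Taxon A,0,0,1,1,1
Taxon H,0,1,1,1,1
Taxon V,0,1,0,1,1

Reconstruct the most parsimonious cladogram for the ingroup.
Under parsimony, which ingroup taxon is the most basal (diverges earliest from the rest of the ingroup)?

Taxon C

Character polarity is set by the outgroup: the derived state is whichever differs from the outgroup's state, so for setae branched the derived state is '0', and for the remaining characters it is '1'.
nictitating membrane (derived state '1') is unique to Taxon W (autapomorphy; uninformative for grouping).
dorsal spines (derived state '1') is shared by Taxon H, Taxon V, and Taxon W — a synapomorphy uniting that clade.
Only Taxon V and Taxon W show the derived state '0' for setae branched, supporting them as a clade.
enlarged canines: derived state '1' in Taxon A, Taxon H, Taxon V, and Taxon W only — synapomorphy for {Taxon A, Taxon H, Taxon V, Taxon W}.
Only Taxon A, Taxon H, Taxon V, Taxon W, and Taxon Y show the derived state '1' for sclerotic ring, supporting them as a clade.
Most parsimonious ingroup topology: (Taxon C,((((Taxon W,Taxon V),Taxon H),Taxon A),Taxon Y)).
Taxon C is sister to the clade containing all other ingroup taxa, so it is the earliest-diverging (most basal) ingroup lineage.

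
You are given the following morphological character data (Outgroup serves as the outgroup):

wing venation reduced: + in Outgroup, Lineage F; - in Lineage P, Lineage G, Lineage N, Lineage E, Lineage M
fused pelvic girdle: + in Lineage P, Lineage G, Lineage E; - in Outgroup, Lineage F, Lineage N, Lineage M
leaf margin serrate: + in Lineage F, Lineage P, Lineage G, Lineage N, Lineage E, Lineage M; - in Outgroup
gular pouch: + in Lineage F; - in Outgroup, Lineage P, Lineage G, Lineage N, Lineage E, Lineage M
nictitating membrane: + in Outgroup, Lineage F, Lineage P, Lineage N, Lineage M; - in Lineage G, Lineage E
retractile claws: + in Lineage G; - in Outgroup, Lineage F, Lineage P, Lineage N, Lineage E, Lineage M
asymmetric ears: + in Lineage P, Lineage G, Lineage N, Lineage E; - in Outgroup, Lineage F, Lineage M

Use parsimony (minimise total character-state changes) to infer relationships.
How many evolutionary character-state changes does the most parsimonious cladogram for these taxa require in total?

Character polarity is set by the outgroup: the derived state is whichever differs from the outgroup's state, so for wing venation reduced, nictitating membrane the derived state is '-', and for the remaining characters it is '+'.
wing venation reduced: derived state '-' in Lineage E, Lineage G, Lineage M, Lineage N, and Lineage P only — synapomorphy for {Lineage E, Lineage G, Lineage M, Lineage N, Lineage P}.
Only Lineage E, Lineage G, and Lineage P show the derived state '+' for fused pelvic girdle, supporting them as a clade.
leaf margin serrate (derived state '+') is shared by all ingroup taxa — unites the whole ingroup.
gular pouch (derived state '+') is unique to Lineage F (autapomorphy; uninformative for grouping).
Only Lineage E and Lineage G show the derived state '-' for nictitating membrane, supporting them as a clade.
retractile claws: derived state '+' in Lineage G only — an autapomorphy, so it tells us nothing about relationships among taxa.
asymmetric ears: derived state '+' in Lineage E, Lineage G, Lineage N, and Lineage P only — synapomorphy for {Lineage E, Lineage G, Lineage N, Lineage P}.
Most parsimonious ingroup topology: (Lineage F,(((Lineage P,(Lineage G,Lineage E)),Lineage N),Lineage M)).
Changes per character on this tree: wing venation reduced: 1; fused pelvic girdle: 1; leaf margin serrate: 1; gular pouch: 1; nictitating membrane: 1; retractile claws: 1; asymmetric ears: 1.
Total = 7.

7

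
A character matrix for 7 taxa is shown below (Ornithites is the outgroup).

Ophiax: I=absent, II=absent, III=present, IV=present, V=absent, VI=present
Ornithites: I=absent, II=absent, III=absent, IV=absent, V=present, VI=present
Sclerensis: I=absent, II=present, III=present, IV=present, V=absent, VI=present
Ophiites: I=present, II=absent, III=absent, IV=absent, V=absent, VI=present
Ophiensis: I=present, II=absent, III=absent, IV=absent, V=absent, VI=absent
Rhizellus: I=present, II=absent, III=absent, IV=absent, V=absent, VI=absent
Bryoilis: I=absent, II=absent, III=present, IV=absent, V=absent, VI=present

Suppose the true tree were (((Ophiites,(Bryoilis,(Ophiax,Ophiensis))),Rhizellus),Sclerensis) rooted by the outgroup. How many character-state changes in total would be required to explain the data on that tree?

12

Map each character onto (((Ophiites,(Bryoilis,(Ophiax,Ophiensis))),Rhizellus),Sclerensis) (rooted by Ornithites) and count the minimum state changes it requires (Fitch parsimony):
I: 3; II: 1; III: 3; IV: 2; V: 1; VI: 2.
Total tree length = 12.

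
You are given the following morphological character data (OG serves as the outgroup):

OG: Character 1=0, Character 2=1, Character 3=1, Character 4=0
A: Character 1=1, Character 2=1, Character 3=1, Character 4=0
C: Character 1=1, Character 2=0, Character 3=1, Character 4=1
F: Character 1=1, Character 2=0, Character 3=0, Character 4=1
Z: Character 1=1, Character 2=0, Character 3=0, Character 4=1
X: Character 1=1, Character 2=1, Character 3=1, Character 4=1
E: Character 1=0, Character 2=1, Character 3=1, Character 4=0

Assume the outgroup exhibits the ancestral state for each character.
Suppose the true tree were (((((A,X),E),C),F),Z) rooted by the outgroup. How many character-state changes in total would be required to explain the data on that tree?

Map each character onto (((((A,X),E),C),F),Z) (rooted by OG) and count the minimum state changes it requires (Fitch parsimony):
Character 1: 2; Character 2: 2; Character 3: 2; Character 4: 3.
Total tree length = 9.

9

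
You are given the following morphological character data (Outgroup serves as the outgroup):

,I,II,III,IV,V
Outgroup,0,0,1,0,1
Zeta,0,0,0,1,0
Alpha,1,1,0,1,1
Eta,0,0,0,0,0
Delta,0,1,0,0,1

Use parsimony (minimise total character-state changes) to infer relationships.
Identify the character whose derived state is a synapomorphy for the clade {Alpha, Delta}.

Character polarity is set by the outgroup: the derived state is whichever differs from the outgroup's state, so for III, V the derived state is '0', and for the remaining characters it is '1'.
I: derived state '1' in Alpha only — an autapomorphy, so it tells us nothing about relationships among taxa.
Only Alpha and Delta show the derived state '1' for II, supporting them as a clade.
All ingroup taxa share the derived state '0' for III; it defines the ingroup but does not resolve relationships within it.
IV (state '1') occurs in Alpha and Zeta but conflicts with the nesting implied by the other characters — most parsimoniously interpreted as homoplasy.
Only Eta and Zeta show the derived state '0' for V, supporting them as a clade.
Most parsimonious ingroup topology: ((Zeta,Eta),(Alpha,Delta)).
The clade {Alpha, Delta} is supported by II: its derived state '1' occurs in exactly those taxa and in no other taxon (including the outgroup).

II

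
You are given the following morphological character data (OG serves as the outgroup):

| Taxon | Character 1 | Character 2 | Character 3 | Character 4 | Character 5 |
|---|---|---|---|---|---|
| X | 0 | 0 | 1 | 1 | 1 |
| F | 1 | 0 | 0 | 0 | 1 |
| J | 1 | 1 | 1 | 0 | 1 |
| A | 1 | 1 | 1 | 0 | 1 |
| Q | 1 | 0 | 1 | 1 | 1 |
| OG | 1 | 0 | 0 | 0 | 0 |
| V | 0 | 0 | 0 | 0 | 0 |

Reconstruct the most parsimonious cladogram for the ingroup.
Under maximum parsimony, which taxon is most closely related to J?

A

Character polarity is set by the outgroup: the derived state is whichever differs from the outgroup's state, so for Character 1 the derived state is '0', and for the remaining characters it is '1'.
Character 1 (state '0') occurs in V and X but conflicts with the nesting implied by the other characters — most parsimoniously interpreted as homoplasy.
Character 2 (derived state '1') is shared by A and J — a synapomorphy uniting that clade.
Character 3: derived state '1' in A, J, Q, and X only — synapomorphy for {A, J, Q, X}.
Character 4: derived state '1' in Q and X only — synapomorphy for {Q, X}.
Character 5: derived state '1' in A, F, J, Q, and X only — synapomorphy for {A, F, J, Q, X}.
Most parsimonious ingroup topology: (V,(((J,A),(Q,X)),F)).
J and A form a cherry on this tree, so they are sister taxa.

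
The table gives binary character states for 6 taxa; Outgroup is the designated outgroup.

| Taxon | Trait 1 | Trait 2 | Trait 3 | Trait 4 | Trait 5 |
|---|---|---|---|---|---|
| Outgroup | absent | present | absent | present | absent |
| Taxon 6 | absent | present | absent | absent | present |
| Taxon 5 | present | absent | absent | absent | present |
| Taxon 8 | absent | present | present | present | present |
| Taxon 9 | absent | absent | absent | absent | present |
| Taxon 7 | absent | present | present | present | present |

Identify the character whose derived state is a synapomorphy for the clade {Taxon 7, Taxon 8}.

Trait 3

Character polarity is set by the outgroup: the derived state is whichever differs from the outgroup's state, so for Trait 2, Trait 4 the derived state is 'absent', and for the remaining characters it is 'present'.
Trait 1 (derived state 'present') is unique to Taxon 5 (autapomorphy; uninformative for grouping).
Trait 2: derived state 'absent' in Taxon 5 and Taxon 9 only — synapomorphy for {Taxon 5, Taxon 9}.
Trait 3 (derived state 'present') is shared by Taxon 7 and Taxon 8 — a synapomorphy uniting that clade.
Only Taxon 5, Taxon 6, and Taxon 9 show the derived state 'absent' for Trait 4, supporting them as a clade.
All ingroup taxa share the derived state 'present' for Trait 5; it defines the ingroup but does not resolve relationships within it.
Most parsimonious ingroup topology: ((Taxon 6,(Taxon 5,Taxon 9)),(Taxon 8,Taxon 7)).
The clade {Taxon 7, Taxon 8} is supported by Trait 3: its derived state 'present' occurs in exactly those taxa and in no other taxon (including the outgroup).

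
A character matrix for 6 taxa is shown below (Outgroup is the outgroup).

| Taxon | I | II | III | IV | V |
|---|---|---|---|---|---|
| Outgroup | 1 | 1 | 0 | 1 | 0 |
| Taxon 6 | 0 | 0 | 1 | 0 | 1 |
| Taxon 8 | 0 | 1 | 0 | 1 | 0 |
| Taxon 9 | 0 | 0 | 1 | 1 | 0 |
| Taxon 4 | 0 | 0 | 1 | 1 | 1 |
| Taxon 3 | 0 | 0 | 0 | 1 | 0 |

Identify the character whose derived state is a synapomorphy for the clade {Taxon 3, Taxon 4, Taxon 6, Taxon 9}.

Character polarity is set by the outgroup: the derived state is whichever differs from the outgroup's state, so for I, II, IV the derived state is '0', and for the remaining characters it is '1'.
All ingroup taxa share the derived state '0' for I; it defines the ingroup but does not resolve relationships within it.
Only Taxon 3, Taxon 4, Taxon 6, and Taxon 9 show the derived state '0' for II, supporting them as a clade.
Only Taxon 4, Taxon 6, and Taxon 9 show the derived state '1' for III, supporting them as a clade.
IV: derived state '0' in Taxon 6 only — an autapomorphy, so it tells us nothing about relationships among taxa.
V: derived state '1' in Taxon 4 and Taxon 6 only — synapomorphy for {Taxon 4, Taxon 6}.
Most parsimonious ingroup topology: ((((Taxon 6,Taxon 4),Taxon 9),Taxon 3),Taxon 8).
The clade {Taxon 3, Taxon 4, Taxon 6, Taxon 9} is supported by II: its derived state '0' occurs in exactly those taxa and in no other taxon (including the outgroup).

II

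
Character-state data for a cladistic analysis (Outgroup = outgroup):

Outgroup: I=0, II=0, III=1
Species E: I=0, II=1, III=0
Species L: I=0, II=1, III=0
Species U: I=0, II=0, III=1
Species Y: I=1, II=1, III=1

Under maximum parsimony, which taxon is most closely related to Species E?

Character polarity is set by the outgroup: the derived state is whichever differs from the outgroup's state, so for III the derived state is '0', and for the remaining characters it is '1'.
I (derived state '1') is unique to Species Y (autapomorphy; uninformative for grouping).
II: derived state '1' in Species E, Species L, and Species Y only — synapomorphy for {Species E, Species L, Species Y}.
Only Species E and Species L show the derived state '0' for III, supporting them as a clade.
Most parsimonious ingroup topology: (((Species E,Species L),Species Y),Species U).
Species E and Species L form a cherry on this tree, so they are sister taxa.

Species L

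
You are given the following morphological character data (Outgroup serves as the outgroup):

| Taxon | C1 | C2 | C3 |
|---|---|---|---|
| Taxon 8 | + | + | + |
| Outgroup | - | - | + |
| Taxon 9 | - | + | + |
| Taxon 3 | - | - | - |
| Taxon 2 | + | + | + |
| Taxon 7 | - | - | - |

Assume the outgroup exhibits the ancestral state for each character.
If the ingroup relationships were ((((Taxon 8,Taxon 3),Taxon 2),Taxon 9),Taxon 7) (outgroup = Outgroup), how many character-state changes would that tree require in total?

Map each character onto ((((Taxon 8,Taxon 3),Taxon 2),Taxon 9),Taxon 7) (rooted by Outgroup) and count the minimum state changes it requires (Fitch parsimony):
C1: 2; C2: 2; C3: 2.
Total tree length = 6.

6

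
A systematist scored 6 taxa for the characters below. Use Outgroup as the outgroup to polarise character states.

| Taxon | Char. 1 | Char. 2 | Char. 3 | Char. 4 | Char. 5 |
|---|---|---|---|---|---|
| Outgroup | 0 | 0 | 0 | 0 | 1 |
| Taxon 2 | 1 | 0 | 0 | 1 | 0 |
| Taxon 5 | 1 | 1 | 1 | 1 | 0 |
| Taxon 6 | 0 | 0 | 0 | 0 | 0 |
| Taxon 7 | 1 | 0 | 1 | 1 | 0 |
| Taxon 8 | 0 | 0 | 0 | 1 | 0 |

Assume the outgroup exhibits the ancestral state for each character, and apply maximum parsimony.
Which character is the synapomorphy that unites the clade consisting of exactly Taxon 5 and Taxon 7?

Character polarity is set by the outgroup: the derived state is whichever differs from the outgroup's state, so for Char. 5 the derived state is '0', and for the remaining characters it is '1'.
Char. 1: derived state '1' in Taxon 2, Taxon 5, and Taxon 7 only — synapomorphy for {Taxon 2, Taxon 5, Taxon 7}.
Char. 2 (derived state '1') is unique to Taxon 5 (autapomorphy; uninformative for grouping).
Char. 3: derived state '1' in Taxon 5 and Taxon 7 only — synapomorphy for {Taxon 5, Taxon 7}.
Only Taxon 2, Taxon 5, Taxon 7, and Taxon 8 show the derived state '1' for Char. 4, supporting them as a clade.
Char. 5 (derived state '0') is shared by all ingroup taxa — unites the whole ingroup.
Most parsimonious ingroup topology: (((Taxon 2,(Taxon 5,Taxon 7)),Taxon 8),Taxon 6).
The clade {Taxon 5, Taxon 7} is supported by Char. 3: its derived state '1' occurs in exactly those taxa and in no other taxon (including the outgroup).

Char. 3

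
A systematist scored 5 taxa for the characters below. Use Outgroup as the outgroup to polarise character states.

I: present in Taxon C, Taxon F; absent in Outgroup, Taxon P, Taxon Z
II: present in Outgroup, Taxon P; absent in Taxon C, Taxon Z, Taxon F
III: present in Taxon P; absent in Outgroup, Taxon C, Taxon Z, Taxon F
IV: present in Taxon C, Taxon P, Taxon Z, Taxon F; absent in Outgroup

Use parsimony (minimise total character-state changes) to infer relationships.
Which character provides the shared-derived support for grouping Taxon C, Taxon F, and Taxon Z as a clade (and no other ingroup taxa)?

II

Character polarity is set by the outgroup: the derived state is whichever differs from the outgroup's state, so for II the derived state is 'absent', and for the remaining characters it is 'present'.
I: derived state 'present' in Taxon C and Taxon F only — synapomorphy for {Taxon C, Taxon F}.
II: derived state 'absent' in Taxon C, Taxon F, and Taxon Z only — synapomorphy for {Taxon C, Taxon F, Taxon Z}.
III (derived state 'present') is unique to Taxon P (autapomorphy; uninformative for grouping).
All ingroup taxa share the derived state 'present' for IV; it defines the ingroup but does not resolve relationships within it.
Most parsimonious ingroup topology: (((Taxon C,Taxon F),Taxon Z),Taxon P).
The clade {Taxon C, Taxon F, Taxon Z} is supported by II: its derived state 'absent' occurs in exactly those taxa and in no other taxon (including the outgroup).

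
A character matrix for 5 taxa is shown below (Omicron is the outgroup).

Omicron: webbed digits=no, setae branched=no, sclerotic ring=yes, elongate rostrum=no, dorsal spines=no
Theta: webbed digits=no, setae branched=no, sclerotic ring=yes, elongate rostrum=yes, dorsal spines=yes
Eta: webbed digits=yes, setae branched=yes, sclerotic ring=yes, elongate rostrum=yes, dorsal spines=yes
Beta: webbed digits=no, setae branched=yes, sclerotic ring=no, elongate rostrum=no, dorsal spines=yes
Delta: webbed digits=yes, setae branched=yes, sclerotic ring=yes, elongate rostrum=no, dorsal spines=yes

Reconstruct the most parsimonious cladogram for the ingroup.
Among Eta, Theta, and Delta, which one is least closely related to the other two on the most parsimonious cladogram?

Theta

Character polarity is set by the outgroup: the derived state is whichever differs from the outgroup's state, so for sclerotic ring the derived state is 'no', and for the remaining characters it is 'yes'.
webbed digits: derived state 'yes' in Delta and Eta only — synapomorphy for {Delta, Eta}.
setae branched (derived state 'yes') is shared by Beta, Delta, and Eta — a synapomorphy uniting that clade.
sclerotic ring: derived state 'no' in Beta only — an autapomorphy, so it tells us nothing about relationships among taxa.
elongate rostrum (state 'yes') occurs in Eta and Theta but conflicts with the nesting implied by the other characters — most parsimoniously interpreted as homoplasy.
dorsal spines (derived state 'yes') is shared by all ingroup taxa — unites the whole ingroup.
Most parsimonious ingroup topology: (Theta,((Eta,Delta),Beta)).
Delta and Eta share a more recent common ancestor with each other than either does with Theta, so Theta is the least closely related of the three.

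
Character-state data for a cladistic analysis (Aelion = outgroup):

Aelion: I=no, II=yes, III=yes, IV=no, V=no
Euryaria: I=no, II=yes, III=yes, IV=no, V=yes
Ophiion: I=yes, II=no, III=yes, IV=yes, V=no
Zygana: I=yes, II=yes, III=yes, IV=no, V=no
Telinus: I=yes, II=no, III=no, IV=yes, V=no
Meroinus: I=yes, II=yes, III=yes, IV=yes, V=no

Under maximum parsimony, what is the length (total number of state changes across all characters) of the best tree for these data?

5

Character polarity is set by the outgroup: the derived state is whichever differs from the outgroup's state, so for II, III the derived state is 'no', and for the remaining characters it is 'yes'.
I (derived state 'yes') is shared by Meroinus, Ophiion, Telinus, and Zygana — a synapomorphy uniting that clade.
II (derived state 'no') is shared by Ophiion and Telinus — a synapomorphy uniting that clade.
III (derived state 'no') is unique to Telinus (autapomorphy; uninformative for grouping).
IV: derived state 'yes' in Meroinus, Ophiion, and Telinus only — synapomorphy for {Meroinus, Ophiion, Telinus}.
V: derived state 'yes' in Euryaria only — an autapomorphy, so it tells us nothing about relationships among taxa.
Most parsimonious ingroup topology: (Euryaria,(((Ophiion,Telinus),Meroinus),Zygana)).
Changes per character on this tree: I: 1; II: 1; III: 1; IV: 1; V: 1.
Total = 5.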